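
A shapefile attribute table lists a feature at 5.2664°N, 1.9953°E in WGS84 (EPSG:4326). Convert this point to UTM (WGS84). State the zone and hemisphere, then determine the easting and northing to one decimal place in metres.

Longitude 1.9953° lies in the 6° band [0°, 6°), giving zone 31; latitude is north of the equator, so 31N.
Zone 31 central meridian λ₀ = 6×31 − 183 = 3°; Δλ = -1.0047°.
Transverse Mercator on WGS84 with k₀ = 0.9996 gives E = 388665.191 m, N = 582201.473 m.

Zone 31N: E 388665.2 m, N 582201.5 m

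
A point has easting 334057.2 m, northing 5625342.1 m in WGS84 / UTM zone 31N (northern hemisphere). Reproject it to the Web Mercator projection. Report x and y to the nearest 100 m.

x 72100 m, y 6578300 m

Unproject from UTM 31N (λ₀ = 3°) → φ = 50.75609987°, λ = 0.64729935°.
Web Mercator (R = 6378137 m): x = 72057.034 m, y = 6578263.486 m.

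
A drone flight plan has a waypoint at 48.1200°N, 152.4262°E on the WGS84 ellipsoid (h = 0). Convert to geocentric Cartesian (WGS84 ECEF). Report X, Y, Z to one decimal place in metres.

X -3781264.1 m, Y 1974596.0 m, Z 4725794.1 m

WGS84: a = 6378137 m, e² = 0.006694380; N(φ) = a/√(1−e²sin²φ) = 6390004.698 m.
X = (N+h)·cosφ·cosλ = -3781264.086 m; Y = (N+h)·cosφ·sinλ = 1974595.967 m; Z = (N(1−e²)+h)·sinφ = 4725794.135 m.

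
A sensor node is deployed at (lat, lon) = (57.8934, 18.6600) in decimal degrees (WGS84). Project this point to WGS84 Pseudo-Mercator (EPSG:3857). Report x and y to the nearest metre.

Web Mercator is spherical with R = a = 6378137 m.
x = R·λ = 6378137 × 0.325678438 = 2077221.698 m.
y = R·ln tan(π/4 + φ/2) = 6378137 × 1.245654877 = 7944957.462 m.

x 2077222 m, y 7944957 m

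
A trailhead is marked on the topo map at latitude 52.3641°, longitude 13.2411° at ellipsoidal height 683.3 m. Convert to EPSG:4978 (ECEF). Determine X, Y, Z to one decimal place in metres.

WGS84: a = 6378137 m, e² = 0.006694380; N(φ) = a/√(1−e²sin²φ) = 6391567.520 m.
X = (N+h)·cosφ·cosλ = 3799601.677 m; Y = (N+h)·cosφ·sinλ = 894064.522 m; Z = (N(1−e²)+h)·sinφ = 5028185.574 m.

X 3799601.7 m, Y 894064.5 m, Z 5028185.6 m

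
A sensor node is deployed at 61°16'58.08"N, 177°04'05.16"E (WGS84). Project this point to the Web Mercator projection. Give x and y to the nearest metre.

Web Mercator is spherical with R = a = 6378137 m.
x = R·λ = 6378137 × 3.090421345 = 19711130.728 m.
y = R·ln tan(π/4 + φ/2) = 6378137 × 1.362631342 = 8691049.380 m.

x 19711131 m, y 8691049 m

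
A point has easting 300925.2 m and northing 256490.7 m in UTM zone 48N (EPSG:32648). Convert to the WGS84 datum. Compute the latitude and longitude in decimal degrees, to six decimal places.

Zone 48N: λ₀ = 105°, k₀ = 0.9996, false easting 500000 m.
Meridian distance M = (N − FN)/k₀ = 256593.3 m.
Inverse transverse Mercator on WGS84 gives φ = 2.31940010°, λ = 103.20980033°.

lat 2.319400°, lon 103.209800°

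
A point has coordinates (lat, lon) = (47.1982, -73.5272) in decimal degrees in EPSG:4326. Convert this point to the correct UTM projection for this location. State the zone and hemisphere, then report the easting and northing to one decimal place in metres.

Longitude -73.5272° lies in the 6° band [-78°, -72°), giving zone 18; latitude is north of the equator, so 18N.
Zone 18 central meridian λ₀ = 6×18 − 183 = -75°; Δλ = +1.4728°.
Transverse Mercator on WGS84 with k₀ = 0.9996 gives E = 611554.803 m, N = 5228241.821 m.

Zone 18N: E 611554.8 m, N 5228241.8 m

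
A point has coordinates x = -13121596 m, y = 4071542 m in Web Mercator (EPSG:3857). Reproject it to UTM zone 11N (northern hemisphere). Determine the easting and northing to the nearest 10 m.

E 419650 m, N 3797730 m

Web Mercator inverse (R = 6378137 m) → φ = 34.31770321°, λ = -117.87330239°.
UTM 11N forward: E = 419652.756 m, N = 3797728.426 m.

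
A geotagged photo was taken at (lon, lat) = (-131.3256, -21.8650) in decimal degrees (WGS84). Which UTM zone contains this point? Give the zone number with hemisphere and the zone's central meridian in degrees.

Zone 9S, central meridian -129°

UTM zone = ⌊(λ + 180)/6⌋ + 1; -131.3256° ∈ [-132°, -126°) → zone 9.
Hemisphere: S (φ < 0).
Central meridian λ₀ = 6×9 − 183 = -129°.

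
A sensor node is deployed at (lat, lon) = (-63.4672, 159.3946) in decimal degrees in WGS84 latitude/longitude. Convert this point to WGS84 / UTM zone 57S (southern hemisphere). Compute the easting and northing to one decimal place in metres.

E 519667.3 m, N 2962294.4 m

Zone 57 central meridian λ₀ = 6×57 − 183 = 159°; Δλ = +0.3946°.
Transverse Mercator on WGS84 with k₀ = 0.9996 gives E = 519667.308 m, N = 2962294.409 m.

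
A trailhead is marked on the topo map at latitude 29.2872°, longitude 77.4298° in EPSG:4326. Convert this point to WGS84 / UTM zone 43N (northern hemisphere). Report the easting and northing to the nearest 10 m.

E 736040 m, N 3242250 m

Zone 43 central meridian λ₀ = 6×43 − 183 = 75°; Δλ = +2.4298°.
Transverse Mercator on WGS84 with k₀ = 0.9996 gives E = 736042.345 m, N = 3242254.937 m.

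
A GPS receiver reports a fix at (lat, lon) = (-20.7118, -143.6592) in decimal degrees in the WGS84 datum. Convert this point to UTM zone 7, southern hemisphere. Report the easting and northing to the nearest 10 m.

Zone 7 central meridian λ₀ = 6×7 − 183 = -141°; Δλ = -2.6592°.
Transverse Mercator on WGS84 with k₀ = 0.9996 gives E = 223030.406 m, N = 7707473.434 m.

E 223030 m, N 7707470 m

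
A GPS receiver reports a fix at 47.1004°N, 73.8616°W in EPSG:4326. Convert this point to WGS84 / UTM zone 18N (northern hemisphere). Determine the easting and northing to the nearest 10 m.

E 586380 m, N 5216950 m

Zone 18 central meridian λ₀ = 6×18 − 183 = -75°; Δλ = +1.1384°.
Transverse Mercator on WGS84 with k₀ = 0.9996 gives E = 586384.848 m, N = 5216949.996 m.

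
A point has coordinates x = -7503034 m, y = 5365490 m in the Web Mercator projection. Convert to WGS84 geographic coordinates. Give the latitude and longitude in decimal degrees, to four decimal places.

R = 6378137 m. λ = x/R = -67.40090119°.
φ = 2·arctan(exp(y/R)) − 90° = 2·arctan(2.31922) − 90° = 43.35060056°.

lat 43.3506°, lon -67.4009°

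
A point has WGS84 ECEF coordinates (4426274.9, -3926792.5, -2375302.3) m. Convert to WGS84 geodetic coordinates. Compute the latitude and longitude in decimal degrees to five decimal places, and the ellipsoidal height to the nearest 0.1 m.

λ = atan2(Y, X) = -41.57799991°; p = √(X²+Y²) = 5917060.8 m.
Bowring's method on WGS84 (a = 6378137 m, b = 6356752.314 m) gives φ = -22.00549965°, h = 866.786 m.

lat -22.00550°, lon -41.57800°, h 866.8 m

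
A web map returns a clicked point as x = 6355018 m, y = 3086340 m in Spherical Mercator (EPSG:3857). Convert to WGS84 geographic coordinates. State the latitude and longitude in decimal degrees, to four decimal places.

R = 6378137 m. λ = x/R = 57.08809800°.
φ = 2·arctan(exp(y/R)) − 90° = 2·arctan(1.62238) − 90° = 26.70240394°.

lat 26.7024°, lon 57.0881°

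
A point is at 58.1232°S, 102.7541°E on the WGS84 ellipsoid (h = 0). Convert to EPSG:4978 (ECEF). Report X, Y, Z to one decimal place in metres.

WGS84: a = 6378137 m, e² = 0.006694380; N(φ) = a/√(1−e²sin²φ) = 6393587.955 m.
X = (N+h)·cosφ·cosλ = -745402.625 m; Y = (N+h)·cosφ·sinλ = 3293110.834 m; Z = (N(1−e²)+h)·sinφ = -5392996.685 m.

X -745402.6 m, Y 3293110.8 m, Z -5392996.7 m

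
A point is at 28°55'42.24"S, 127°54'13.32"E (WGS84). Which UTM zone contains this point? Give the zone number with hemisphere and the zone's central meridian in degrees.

Zone 52S, central meridian 129°

UTM zone = ⌊(λ + 180)/6⌋ + 1; 127.9037° ∈ [126°, 132°) → zone 52.
Hemisphere: S (φ < 0).
Central meridian λ₀ = 6×52 − 183 = 129°.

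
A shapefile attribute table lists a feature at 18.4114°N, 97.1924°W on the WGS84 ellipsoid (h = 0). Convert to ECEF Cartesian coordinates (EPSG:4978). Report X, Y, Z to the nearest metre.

WGS84: a = 6378137 m, e² = 0.006694380; N(φ) = a/√(1−e²sin²φ) = 6380267.689 m.
X = (N+h)·cosφ·cosλ = -757930.891 m; Y = (N+h)·cosφ·sinλ = -6006047.629 m; Z = (N(1−e²)+h)·sinφ = 2001639.832 m.

X -757931 m, Y -6006048 m, Z 2001640 m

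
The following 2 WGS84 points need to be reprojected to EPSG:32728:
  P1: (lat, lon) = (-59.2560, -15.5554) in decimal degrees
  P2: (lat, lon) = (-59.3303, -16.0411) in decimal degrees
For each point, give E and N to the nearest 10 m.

UTM zone 28S: λ₀ = -15°, k₀ = 0.9996.
P1 (-59.2560°, -15.5554°) → (468328.400, 3431309.737) m.
P2 (-59.3303°, -16.0411°) → (440761.811, 3422705.012) m.

P1: E 468330 m, N 3431310 m; P2: E 440760 m, N 3422710 m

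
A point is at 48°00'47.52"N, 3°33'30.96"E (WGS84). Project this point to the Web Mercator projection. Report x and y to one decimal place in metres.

Web Mercator is spherical with R = a = 6378137 m.
x = R·λ = 6378137 × 0.062109287 = 396141.540 m.
y = R·ln tan(π/4 + φ/2) = 6378137 × 0.957811211 = 6109051.126 m.

x 396141.5 m, y 6109051.1 m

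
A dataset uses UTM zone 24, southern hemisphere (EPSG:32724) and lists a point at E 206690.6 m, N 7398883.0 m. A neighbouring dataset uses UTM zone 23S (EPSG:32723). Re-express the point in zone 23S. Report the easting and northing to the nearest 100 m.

E 819500 m, N 7398300 m

UTM 24S → geographic: φ = -23.49379992°, λ = -41.87180034°.
UTM 23S (λ₀ = -45°) forward: E = 819513.717 m, N = 7398335.521 m.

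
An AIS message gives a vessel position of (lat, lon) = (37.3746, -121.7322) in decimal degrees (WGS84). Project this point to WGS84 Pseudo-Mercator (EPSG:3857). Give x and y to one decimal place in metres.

Web Mercator is spherical with R = a = 6378137 m.
x = R·λ = 6378137 × -2.124627696 = -13551166.517 m.
y = R·ln tan(π/4 + φ/2) = 6378137 × 0.704194754 = 4491450.618 m.

x -13551166.5 m, y 4491450.6 m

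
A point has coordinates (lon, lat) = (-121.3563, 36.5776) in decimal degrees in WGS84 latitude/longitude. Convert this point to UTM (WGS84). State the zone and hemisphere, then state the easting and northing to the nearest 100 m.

Longitude -121.3563° lies in the 6° band [-126°, -120°), giving zone 10; latitude is north of the equator, so 10N.
Zone 10 central meridian λ₀ = 6×10 − 183 = -123°; Δλ = +1.6437°.
Transverse Mercator on WGS84 with k₀ = 0.9996 gives E = 647060.868 m, N = 4049273.071 m.

Zone 10N: E 647100 m, N 4049300 m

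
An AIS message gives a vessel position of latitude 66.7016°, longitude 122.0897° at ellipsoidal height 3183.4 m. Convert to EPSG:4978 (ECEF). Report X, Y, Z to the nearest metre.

X -1344633 m, Y 2144385 m, Z 5838255 m

WGS84: a = 6378137 m, e² = 0.006694380; N(φ) = a/√(1−e²sin²φ) = 6396222.746 m.
X = (N+h)·cosφ·cosλ = -1344633.321 m; Y = (N+h)·cosφ·sinλ = 2144385.436 m; Z = (N(1−e²)+h)·sinφ = 5838254.907 m.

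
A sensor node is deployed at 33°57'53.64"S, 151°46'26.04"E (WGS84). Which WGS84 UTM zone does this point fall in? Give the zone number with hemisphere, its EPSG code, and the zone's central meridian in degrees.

Zone 56S (EPSG:32756), central meridian 153°

UTM zone = ⌊(λ + 180)/6⌋ + 1; 151.7739° ∈ [150°, 156°) → zone 56.
Hemisphere: S (φ < 0).
Central meridian λ₀ = 6×56 − 183 = 153°.
EPSG code: 32756.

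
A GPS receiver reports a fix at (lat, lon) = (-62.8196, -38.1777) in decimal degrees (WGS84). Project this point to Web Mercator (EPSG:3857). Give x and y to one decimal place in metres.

x -4249922.1 m, y -9056152.5 m

Web Mercator is spherical with R = a = 6378137 m.
x = R·λ = 6378137 × -0.666326566 = -4249922.124 m.
y = R·ln tan(π/4 + φ/2) = 6378137 × -1.419874245 = -9056152.461 m.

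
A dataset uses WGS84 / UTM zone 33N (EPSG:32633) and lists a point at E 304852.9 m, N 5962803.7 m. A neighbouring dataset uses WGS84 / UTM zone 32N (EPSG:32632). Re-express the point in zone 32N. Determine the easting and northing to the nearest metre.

UTM 33N → geographic: φ = 53.77719976°, λ = 12.03829952°.
UTM 32N (λ₀ = 9°) forward: E = 700192.818 m, N = 5963017.027 m.

E 700193 m, N 5963017 m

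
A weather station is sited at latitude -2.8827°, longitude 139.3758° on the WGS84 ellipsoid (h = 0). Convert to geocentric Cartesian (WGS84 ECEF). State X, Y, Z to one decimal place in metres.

WGS84: a = 6378137 m, e² = 0.006694380; N(φ) = a/√(1−e²sin²φ) = 6378190.997 m.
X = (N+h)·cosφ·cosλ = -4834897.938 m; Y = (N+h)·cosφ·sinλ = 4147552.312 m; Z = (N(1−e²)+h)·sinφ = -318620.700 m.

X -4834897.9 m, Y 4147552.3 m, Z -318620.7 m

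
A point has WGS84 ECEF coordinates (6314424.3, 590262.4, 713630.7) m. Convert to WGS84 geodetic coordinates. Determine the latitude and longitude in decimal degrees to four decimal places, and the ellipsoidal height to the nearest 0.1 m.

lat 6.4631°, lon 5.3404°, h 4108.9 m

λ = atan2(Y, X) = 5.34039977°; p = √(X²+Y²) = 6341952.7 m.
Bowring's method on WGS84 (a = 6378137 m, b = 6356752.314 m) gives φ = 6.46309965°, h = 4108.898 m.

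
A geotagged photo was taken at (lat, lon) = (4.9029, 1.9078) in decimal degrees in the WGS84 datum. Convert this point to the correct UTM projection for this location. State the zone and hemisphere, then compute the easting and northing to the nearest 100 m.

Zone 31N: E 378900 m, N 542000 m

Longitude 1.9078° lies in the 6° band [0°, 6°), giving zone 31; latitude is north of the equator, so 31N.
Zone 31 central meridian λ₀ = 6×31 − 183 = 3°; Δλ = -1.0922°.
Transverse Mercator on WGS84 with k₀ = 0.9996 gives E = 378899.947 m, N = 542029.685 m.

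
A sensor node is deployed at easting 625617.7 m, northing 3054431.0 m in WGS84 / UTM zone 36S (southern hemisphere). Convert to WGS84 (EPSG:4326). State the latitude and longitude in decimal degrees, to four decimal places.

Zone 36S: λ₀ = 33°, k₀ = 0.9996, false easting 500000 m, false northing 10000000 m.
Meridian distance M = (N − FN)/k₀ = -6948348.3 m.
Inverse transverse Mercator on WGS84 gives φ = -62.61939959°, λ = 35.44859971°.

lat -62.6194°, lon 35.4486°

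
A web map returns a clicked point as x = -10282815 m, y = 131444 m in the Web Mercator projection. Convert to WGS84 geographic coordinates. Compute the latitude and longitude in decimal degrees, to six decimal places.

R = 6378137 m. λ = x/R = -92.37209878°.
φ = 2·arctan(exp(y/R)) − 90° = 2·arctan(1.02082) − 90° = 1.18069797°.

lat 1.180698°, lon -92.372099°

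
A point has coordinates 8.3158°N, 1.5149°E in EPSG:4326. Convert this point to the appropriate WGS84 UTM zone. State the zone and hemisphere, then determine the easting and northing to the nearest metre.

Longitude 1.5149° lies in the 6° band [0°, 6°), giving zone 31; latitude is north of the equator, so 31N.
Zone 31 central meridian λ₀ = 6×31 − 183 = 3°; Δλ = -1.4851°.
Transverse Mercator on WGS84 with k₀ = 0.9996 gives E = 336453.931 m, N = 919516.899 m.

Zone 31N: E 336454 m, N 919517 m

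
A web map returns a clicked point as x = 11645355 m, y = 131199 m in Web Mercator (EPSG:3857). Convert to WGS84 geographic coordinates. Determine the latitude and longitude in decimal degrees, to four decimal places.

R = 6378137 m. λ = x/R = 104.61200385°.
φ = 2·arctan(exp(y/R)) − 90° = 2·arctan(1.02078) − 90° = 1.17849756°.

lat 1.1785°, lon 104.6120°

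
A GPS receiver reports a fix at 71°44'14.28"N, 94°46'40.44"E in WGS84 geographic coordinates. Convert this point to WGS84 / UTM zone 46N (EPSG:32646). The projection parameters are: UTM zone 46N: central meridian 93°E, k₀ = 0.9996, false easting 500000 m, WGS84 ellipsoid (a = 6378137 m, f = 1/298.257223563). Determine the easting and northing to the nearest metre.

Zone 46 central meridian λ₀ = 6×46 − 183 = 93°; Δλ = +1.7779°.
Transverse Mercator on WGS84 with k₀ = 0.9996 gives E = 562176.611 m, N = 7960547.097 m.

E 562177 m, N 7960547 m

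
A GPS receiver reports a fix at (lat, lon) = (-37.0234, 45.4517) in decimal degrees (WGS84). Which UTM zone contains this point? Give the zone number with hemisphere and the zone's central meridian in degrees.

Zone 38S, central meridian 45°

UTM zone = ⌊(λ + 180)/6⌋ + 1; 45.4517° ∈ [42°, 48°) → zone 38.
Hemisphere: S (φ < 0).
Central meridian λ₀ = 6×38 − 183 = 45°.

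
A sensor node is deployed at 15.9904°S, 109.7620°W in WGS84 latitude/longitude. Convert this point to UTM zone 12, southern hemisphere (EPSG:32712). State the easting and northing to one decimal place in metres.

E 632470.7 m, N 8231732.2 m

Zone 12 central meridian λ₀ = 6×12 − 183 = -111°; Δλ = +1.2380°.
Transverse Mercator on WGS84 with k₀ = 0.9996 gives E = 632470.691 m, N = 8231732.227 m.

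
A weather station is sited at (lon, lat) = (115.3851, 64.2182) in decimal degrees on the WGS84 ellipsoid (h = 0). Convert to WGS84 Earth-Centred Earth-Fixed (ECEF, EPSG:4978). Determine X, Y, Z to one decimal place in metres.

WGS84: a = 6378137 m, e² = 0.006694380; N(φ) = a/√(1−e²sin²φ) = 6395517.912 m.
X = (N+h)·cosφ·cosλ = -1192514.978 m; Y = (N+h)·cosφ·sinλ = 2513117.194 m; Z = (N(1−e²)+h)·sinφ = 5720336.536 m.

X -1192515.0 m, Y 2513117.2 m, Z 5720336.5 m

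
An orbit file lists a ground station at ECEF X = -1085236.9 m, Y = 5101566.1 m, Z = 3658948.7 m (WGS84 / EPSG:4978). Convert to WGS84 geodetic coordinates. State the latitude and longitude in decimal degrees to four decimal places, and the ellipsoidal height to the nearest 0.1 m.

λ = atan2(Y, X) = 102.00930048°; p = √(X²+Y²) = 5215718.1 m.
Bowring's method on WGS84 (a = 6378137 m, b = 6356752.314 m) gives φ = 35.23170011°, h = 95.340 m.

lat 35.2317°, lon 102.0093°, h 95.3 m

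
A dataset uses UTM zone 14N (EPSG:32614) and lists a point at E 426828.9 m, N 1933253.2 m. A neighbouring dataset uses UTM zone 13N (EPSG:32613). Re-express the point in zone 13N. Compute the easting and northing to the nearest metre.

UTM 14N → geographic: φ = 17.48420035°, λ = -99.68919955°.
UTM 13N (λ₀ = -105°) forward: E = 1064494.147 m, N = 1940997.217 m.

E 1064494 m, N 1940997 m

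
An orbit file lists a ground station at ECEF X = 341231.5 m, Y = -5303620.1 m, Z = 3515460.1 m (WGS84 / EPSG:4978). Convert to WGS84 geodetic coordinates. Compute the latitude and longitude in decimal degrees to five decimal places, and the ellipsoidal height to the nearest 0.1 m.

lat 33.66090°, lon -86.31870°, h 465.4 m

λ = atan2(Y, X) = -86.31870051°; p = √(X²+Y²) = 5314586.1 m.
Bowring's method on WGS84 (a = 6378137 m, b = 6356752.314 m) gives φ = 33.66090016°, h = 465.394 m.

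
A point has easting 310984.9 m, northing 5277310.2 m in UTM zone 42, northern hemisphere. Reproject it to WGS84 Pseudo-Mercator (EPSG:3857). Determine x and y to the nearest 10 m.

Unproject from UTM 42N (λ₀ = 69°) → φ = 47.62160021°, λ = 66.48439986°.
Web Mercator (R = 6378137 m): x = 7401009.539 m, y = 6044131.890 m.

x 7401010 m, y 6044130 m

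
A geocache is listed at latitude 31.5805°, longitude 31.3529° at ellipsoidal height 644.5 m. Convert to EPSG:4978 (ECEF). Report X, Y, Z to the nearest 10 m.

X 4644890 m, Y 2830010 m, Z 3321230 m

WGS84: a = 6378137 m, e² = 0.006694380; N(φ) = a/√(1−e²sin²φ) = 6384000.153 m.
X = (N+h)·cosφ·cosλ = 4644886.445 m; Y = (N+h)·cosφ·sinλ = 2830012.417 m; Z = (N(1−e²)+h)·sinφ = 3321231.708 m.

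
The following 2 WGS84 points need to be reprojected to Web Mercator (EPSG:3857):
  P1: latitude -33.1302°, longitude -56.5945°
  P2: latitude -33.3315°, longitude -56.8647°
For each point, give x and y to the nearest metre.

Web Mercator: x = R·λ, y = R·ln tan(π/4+φ/2), R = 6378137 m.
P1 (-33.1302°, -56.5945°) → (-6300070.922, -3912598.615) m.
P2 (-33.3315°, -56.8647°) → (-6330149.448, -3939388.161) m.

P1: x -6300071 m, y -3912599 m; P2: x -6330149 m, y -3939388 m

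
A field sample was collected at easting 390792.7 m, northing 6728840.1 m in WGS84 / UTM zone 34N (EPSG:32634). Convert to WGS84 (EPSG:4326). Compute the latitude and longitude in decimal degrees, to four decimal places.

lat 60.6803°, lon 19.0007°

Zone 34N: λ₀ = 21°, k₀ = 0.9996, false easting 500000 m.
Meridian distance M = (N − FN)/k₀ = 6731532.7 m.
Inverse transverse Mercator on WGS84 gives φ = 60.68030000°, λ = 19.00070091°.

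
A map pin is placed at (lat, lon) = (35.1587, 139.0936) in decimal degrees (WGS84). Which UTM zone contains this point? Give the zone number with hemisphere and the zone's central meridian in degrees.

UTM zone = ⌊(λ + 180)/6⌋ + 1; 139.0936° ∈ [138°, 144°) → zone 54.
Hemisphere: N (φ ≥ 0).
Central meridian λ₀ = 6×54 − 183 = 141°.

Zone 54N, central meridian 141°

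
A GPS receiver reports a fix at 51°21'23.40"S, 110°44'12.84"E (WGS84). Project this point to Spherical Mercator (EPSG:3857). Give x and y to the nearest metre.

x 12327175 m, y -6684598 m

Web Mercator is spherical with R = a = 6378137 m.
x = R·λ = 6378137 × 1.932723508 = 12327175.320 m.
y = R·ln tan(π/4 + φ/2) = 6378137 × -1.048048728 = -6684598.372 m.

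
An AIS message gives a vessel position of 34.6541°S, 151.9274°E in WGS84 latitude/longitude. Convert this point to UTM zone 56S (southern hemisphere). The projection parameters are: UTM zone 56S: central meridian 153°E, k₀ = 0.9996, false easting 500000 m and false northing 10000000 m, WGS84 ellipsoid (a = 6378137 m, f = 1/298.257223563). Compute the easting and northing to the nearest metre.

Zone 56 central meridian λ₀ = 6×56 − 183 = 153°; Δλ = -1.0726°.
Transverse Mercator on WGS84 with k₀ = 0.9996 gives E = 401711.336 m, N = 6164791.669 m.

E 401711 m, N 6164792 m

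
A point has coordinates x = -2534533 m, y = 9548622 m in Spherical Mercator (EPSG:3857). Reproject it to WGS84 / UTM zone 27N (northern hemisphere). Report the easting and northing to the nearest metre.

E 415922 m, N 7184241 m

Web Mercator inverse (R = 6378137 m) → φ = 64.77219924°, λ = -22.76809732°.
UTM 27N forward: E = 415921.554 m, N = 7184240.715 m.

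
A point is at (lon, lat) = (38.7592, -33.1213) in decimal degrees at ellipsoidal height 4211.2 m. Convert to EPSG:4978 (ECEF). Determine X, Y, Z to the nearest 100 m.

X 4172400 m, Y 3349800 m, Z -3467500 m

WGS84: a = 6378137 m, e² = 0.006694380; N(φ) = a/√(1−e²sin²φ) = 6384520.641 m.
X = (N+h)·cosφ·cosλ = 4172361.112 m; Y = (N+h)·cosφ·sinλ = 3349775.472 m; Z = (N(1−e²)+h)·sinφ = -3467534.435 m.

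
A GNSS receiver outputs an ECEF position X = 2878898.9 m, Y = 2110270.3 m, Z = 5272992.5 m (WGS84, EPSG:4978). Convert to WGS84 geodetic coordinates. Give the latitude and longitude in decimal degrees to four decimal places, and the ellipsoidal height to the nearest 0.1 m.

λ = atan2(Y, X) = 36.24190042°; p = √(X²+Y²) = 3569495.7 m.
Bowring's method on WGS84 (a = 6378137 m, b = 6356752.314 m) gives φ = 56.08269970°, h = 4105.264 m.

lat 56.0827°, lon 36.2419°, h 4105.3 m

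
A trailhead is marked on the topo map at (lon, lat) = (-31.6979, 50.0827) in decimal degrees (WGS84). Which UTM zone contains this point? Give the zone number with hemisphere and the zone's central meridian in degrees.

Zone 25N, central meridian -33°

UTM zone = ⌊(λ + 180)/6⌋ + 1; -31.6979° ∈ [-36°, -30°) → zone 25.
Hemisphere: N (φ ≥ 0).
Central meridian λ₀ = 6×25 − 183 = -33°.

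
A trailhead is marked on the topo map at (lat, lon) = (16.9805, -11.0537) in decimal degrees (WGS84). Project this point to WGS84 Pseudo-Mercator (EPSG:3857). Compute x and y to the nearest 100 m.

Web Mercator is spherical with R = a = 6378137 m.
x = R·λ = 6378137 × -0.192923460 = -1230492.255 m.
y = R·ln tan(π/4 + φ/2) = 6378137 × 0.300801824 = 1918555.244 m.

x -1230500 m, y 1918600 m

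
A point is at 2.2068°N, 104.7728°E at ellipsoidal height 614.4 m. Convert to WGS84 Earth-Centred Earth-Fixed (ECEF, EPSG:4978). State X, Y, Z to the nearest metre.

X -1625299 m, Y 6163355 m, Z 243980 m

WGS84: a = 6378137 m, e² = 0.006694380; N(φ) = a/√(1−e²sin²φ) = 6378168.655 m.
X = (N+h)·cosφ·cosλ = -1625298.865 m; Y = (N+h)·cosφ·sinλ = 6163355.070 m; Z = (N(1−e²)+h)·sinφ = 243979.854 m.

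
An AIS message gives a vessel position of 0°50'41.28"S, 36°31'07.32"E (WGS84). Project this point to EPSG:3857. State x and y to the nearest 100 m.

Web Mercator is spherical with R = a = 6378137 m.
x = R·λ = 6378137 × 0.637371554 = 4065243.088 m.
y = R·ln tan(π/4 + φ/2) = 6378137 × -0.014745076 = -94046.114 m.

x 4065200 m, y -94000 m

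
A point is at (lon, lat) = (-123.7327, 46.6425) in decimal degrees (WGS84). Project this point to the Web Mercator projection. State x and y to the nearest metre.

Web Mercator is spherical with R = a = 6378137 m.
x = R·λ = 6378137 × -2.159543007 = -13773861.158 m.
y = R·ln tan(π/4 + φ/2) = 6378137 × 0.922513103 = 5883914.954 m.

x -13773861 m, y 5883915 m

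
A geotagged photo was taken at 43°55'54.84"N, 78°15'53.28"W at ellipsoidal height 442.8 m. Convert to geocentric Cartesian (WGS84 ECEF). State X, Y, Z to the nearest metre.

X 935802 m, Y -4504877 m, Z 4402953 m

WGS84: a = 6378137 m, e² = 0.006694380; N(φ) = a/√(1−e²sin²φ) = 6388438.432 m.
X = (N+h)·cosφ·cosλ = 935801.911 m; Y = (N+h)·cosφ·sinλ = -4504877.362 m; Z = (N(1−e²)+h)·sinφ = 4402952.679 m.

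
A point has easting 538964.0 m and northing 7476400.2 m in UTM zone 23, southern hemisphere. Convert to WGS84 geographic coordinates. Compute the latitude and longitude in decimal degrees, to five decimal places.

lat -22.81960°, lon -44.62030°

Zone 23S: λ₀ = -45°, k₀ = 0.9996, false easting 500000 m, false northing 10000000 m.
Meridian distance M = (N − FN)/k₀ = -2524609.6 m.
Inverse transverse Mercator on WGS84 gives φ = -22.81959968°, λ = -44.62029956°.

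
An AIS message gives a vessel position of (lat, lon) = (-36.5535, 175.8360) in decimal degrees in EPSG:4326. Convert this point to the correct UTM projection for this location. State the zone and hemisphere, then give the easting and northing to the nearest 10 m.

Longitude 175.8360° lies in the 6° band [174°, 180°), giving zone 60; latitude is south of the equator, so 60S.
Zone 60 central meridian λ₀ = 6×60 − 183 = 177°; Δλ = -1.1640°.
Transverse Mercator on WGS84 with k₀ = 0.9996 gives E = 395827.329 m, N = 5954027.196 m.

Zone 60S: E 395830 m, N 5954030 m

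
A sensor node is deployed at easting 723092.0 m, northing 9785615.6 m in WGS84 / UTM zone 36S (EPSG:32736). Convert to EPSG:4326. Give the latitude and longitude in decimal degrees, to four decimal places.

Zone 36S: λ₀ = 33°, k₀ = 0.9996, false easting 500000 m, false northing 10000000 m.
Meridian distance M = (N − FN)/k₀ = -214470.2 m.
Inverse transverse Mercator on WGS84 gives φ = -1.93840022°, λ = 35.00560018°.

lat -1.9384°, lon 35.0056°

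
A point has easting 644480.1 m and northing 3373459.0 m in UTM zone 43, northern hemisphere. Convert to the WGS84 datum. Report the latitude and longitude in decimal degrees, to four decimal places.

Zone 43N: λ₀ = 75°, k₀ = 0.9996, false easting 500000 m.
Meridian distance M = (N − FN)/k₀ = 3374808.9 m.
Inverse transverse Mercator on WGS84 gives φ = 30.48470004°, λ = 76.50529987°.

lat 30.4847°, lon 76.5053°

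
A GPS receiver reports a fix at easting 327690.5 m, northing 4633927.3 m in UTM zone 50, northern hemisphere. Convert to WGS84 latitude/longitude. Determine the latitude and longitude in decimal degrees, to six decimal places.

lat 41.838500°, lon 114.924700°

Zone 50N: λ₀ = 117°, k₀ = 0.9996, false easting 500000 m.
Meridian distance M = (N − FN)/k₀ = 4635781.6 m.
Inverse transverse Mercator on WGS84 gives φ = 41.83849962°, λ = 114.92470039°.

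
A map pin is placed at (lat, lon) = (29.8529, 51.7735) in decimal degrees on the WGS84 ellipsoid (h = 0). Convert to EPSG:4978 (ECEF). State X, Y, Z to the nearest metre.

WGS84: a = 6378137 m, e² = 0.006694380; N(φ) = a/√(1−e²sin²φ) = 6383433.402 m.
X = (N+h)·cosφ·cosλ = 3425762.988 m; Y = (N+h)·cosφ·sinλ = 4349227.517 m; Z = (N(1−e²)+h)·sinφ = 3156241.691 m.

X 3425763 m, Y 4349228 m, Z 3156242 m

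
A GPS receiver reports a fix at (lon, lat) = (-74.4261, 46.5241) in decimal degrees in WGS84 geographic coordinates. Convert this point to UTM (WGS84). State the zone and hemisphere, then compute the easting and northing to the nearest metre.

Longitude -74.4261° lies in the 6° band [-78°, -72°), giving zone 18; latitude is north of the equator, so 18N.
Zone 18 central meridian λ₀ = 6×18 − 183 = -75°; Δλ = +0.5739°.
Transverse Mercator on WGS84 with k₀ = 0.9996 gives E = 544016.932 m, N = 5152441.251 m.

Zone 18N: E 544017 m, N 5152441 m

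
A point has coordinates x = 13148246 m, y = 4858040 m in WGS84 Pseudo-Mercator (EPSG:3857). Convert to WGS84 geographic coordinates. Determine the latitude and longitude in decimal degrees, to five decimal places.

lat 39.94560°, lon 118.11270°

R = 6378137 m. λ = x/R = 118.11270341°.
φ = 2·arctan(exp(y/R)) − 90° = 2·arctan(2.14185) − 90° = 39.94559886°.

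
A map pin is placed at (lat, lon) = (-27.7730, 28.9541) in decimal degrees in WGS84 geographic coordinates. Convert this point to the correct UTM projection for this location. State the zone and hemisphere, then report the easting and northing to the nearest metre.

Longitude 28.9541° lies in the 6° band [24°, 30°), giving zone 35; latitude is south of the equator, so 35S.
Zone 35 central meridian λ₀ = 6×35 − 183 = 27°; Δλ = +1.9541°.
Transverse Mercator on WGS84 with k₀ = 0.9996 gives E = 692554.432 m, N = 6926412.734 m.

Zone 35S: E 692554 m, N 6926413 m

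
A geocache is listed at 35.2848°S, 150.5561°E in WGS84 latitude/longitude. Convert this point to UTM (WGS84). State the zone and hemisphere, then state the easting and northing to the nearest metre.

Zone 56S: E 277743 m, N 6092634 m

Longitude 150.5561° lies in the 6° band [150°, 156°), giving zone 56; latitude is south of the equator, so 56S.
Zone 56 central meridian λ₀ = 6×56 − 183 = 153°; Δλ = -2.4439°.
Transverse Mercator on WGS84 with k₀ = 0.9996 gives E = 277742.927 m, N = 6092633.908 m.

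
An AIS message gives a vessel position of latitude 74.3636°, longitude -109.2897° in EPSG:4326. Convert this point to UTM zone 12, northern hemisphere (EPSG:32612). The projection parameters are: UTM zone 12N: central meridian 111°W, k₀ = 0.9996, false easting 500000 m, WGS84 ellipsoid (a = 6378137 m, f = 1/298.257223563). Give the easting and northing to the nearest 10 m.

Zone 12 central meridian λ₀ = 6×12 − 183 = -111°; Δλ = +1.7103°.
Transverse Mercator on WGS84 with k₀ = 0.9996 gives E = 551448.970 m, N = 8253342.834 m.

E 551450 m, N 8253340 m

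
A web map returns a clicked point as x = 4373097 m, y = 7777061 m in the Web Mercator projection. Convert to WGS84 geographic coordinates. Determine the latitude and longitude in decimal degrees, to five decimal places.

lat 57.08280°, lon 39.28420°

R = 6378137 m. λ = x/R = 39.28419874°.
φ = 2·arctan(exp(y/R)) − 90° = 2·arctan(3.38492) − 90° = 57.08279933°.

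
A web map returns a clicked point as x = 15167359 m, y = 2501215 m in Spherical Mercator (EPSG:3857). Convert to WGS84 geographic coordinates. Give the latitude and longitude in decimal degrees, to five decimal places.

R = 6378137 m. λ = x/R = 136.25070409°.
φ = 2·arctan(exp(y/R)) − 90° = 2·arctan(1.48017) − 90° = 21.91409973°.

lat 21.91410°, lon 136.25070°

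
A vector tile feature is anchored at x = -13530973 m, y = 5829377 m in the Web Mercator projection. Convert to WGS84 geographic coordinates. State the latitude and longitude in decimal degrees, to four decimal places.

lat 46.3051°, lon -121.5508°

R = 6378137 m. λ = x/R = -121.55079855°.
φ = 2·arctan(exp(y/R)) − 90° = 2·arctan(2.49419) − 90° = 46.30509851°.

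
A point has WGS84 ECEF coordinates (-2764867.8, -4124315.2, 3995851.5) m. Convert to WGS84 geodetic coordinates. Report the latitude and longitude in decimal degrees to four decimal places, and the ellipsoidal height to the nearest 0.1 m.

lat 39.0134°, lon -123.8372°, h 3778.3 m

λ = atan2(Y, X) = -123.83719929°; p = √(X²+Y²) = 4965326.8 m.
Bowring's method on WGS84 (a = 6378137 m, b = 6356752.314 m) gives φ = 39.01340032°, h = 3778.334 m.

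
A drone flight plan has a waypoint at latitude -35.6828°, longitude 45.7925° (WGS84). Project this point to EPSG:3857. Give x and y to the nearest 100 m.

x 5097600 m, y -4257100 m

Web Mercator is spherical with R = a = 6378137 m.
x = R·λ = 6378137 × 0.799229898 = 5097597.782 m.
y = R·ln tan(π/4 + φ/2) = 6378137 × -0.667446068 = -4257062.463 m.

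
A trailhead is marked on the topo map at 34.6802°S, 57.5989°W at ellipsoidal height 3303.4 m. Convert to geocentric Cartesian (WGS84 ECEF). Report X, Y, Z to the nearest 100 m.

WGS84: a = 6378137 m, e² = 0.006694380; N(φ) = a/√(1−e²sin²φ) = 6385060.064 m.
X = (N+h)·cosφ·cosλ = 2815003.758 m; Y = (N+h)·cosφ·sinλ = -4435547.919 m; Z = (N(1−e²)+h)·sinφ = -3610628.128 m.

X 2815000 m, Y -4435500 m, Z -3610600 m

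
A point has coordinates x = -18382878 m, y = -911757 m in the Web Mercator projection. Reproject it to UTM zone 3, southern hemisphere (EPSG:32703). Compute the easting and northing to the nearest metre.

E 484997 m, N 9097713 m

Web Mercator inverse (R = 6378137 m) → φ = -8.16269910°, λ = -165.13620274°.
UTM 3S forward: E = 484996.566 m, N = 9097712.908 m.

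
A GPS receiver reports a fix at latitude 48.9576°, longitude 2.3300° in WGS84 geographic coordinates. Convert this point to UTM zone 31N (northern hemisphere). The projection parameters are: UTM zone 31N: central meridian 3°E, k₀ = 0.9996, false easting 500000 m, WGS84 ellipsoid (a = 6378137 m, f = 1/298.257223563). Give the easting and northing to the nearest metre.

Zone 31 central meridian λ₀ = 6×31 − 183 = 3°; Δλ = -0.6700°.
Transverse Mercator on WGS84 with k₀ = 0.9996 gives E = 450953.077 m, N = 5422958.685 m.

E 450953 m, N 5422959 m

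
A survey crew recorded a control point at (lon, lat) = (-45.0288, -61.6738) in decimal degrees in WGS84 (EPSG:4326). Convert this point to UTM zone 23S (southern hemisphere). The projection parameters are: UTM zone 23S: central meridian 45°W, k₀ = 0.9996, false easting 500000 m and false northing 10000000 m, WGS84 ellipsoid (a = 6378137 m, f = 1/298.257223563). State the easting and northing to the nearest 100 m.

Zone 23 central meridian λ₀ = 6×23 − 183 = -45°; Δλ = -0.0288°.
Transverse Mercator on WGS84 with k₀ = 0.9996 gives E = 498475.431 m, N = 3162157.652 m.

E 498500 m, N 3162200 m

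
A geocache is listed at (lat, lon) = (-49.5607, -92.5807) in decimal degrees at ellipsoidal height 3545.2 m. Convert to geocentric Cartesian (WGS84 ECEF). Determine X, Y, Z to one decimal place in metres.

X -186746.1 m, Y -4143266.2 m, Z -4833936.8 m

WGS84: a = 6378137 m, e² = 0.006694380; N(φ) = a/√(1−e²sin²φ) = 6390539.683 m.
X = (N+h)·cosφ·cosλ = -186746.109 m; Y = (N+h)·cosφ·sinλ = -4143266.244 m; Z = (N(1−e²)+h)·sinφ = -4833936.797 m.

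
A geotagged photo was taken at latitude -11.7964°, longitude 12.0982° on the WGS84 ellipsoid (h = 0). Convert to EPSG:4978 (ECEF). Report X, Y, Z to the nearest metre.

X 6105619 m, Y 1308731 m, Z -1295364 m

WGS84: a = 6378137 m, e² = 0.006694380; N(φ) = a/√(1−e²sin²φ) = 6379029.430 m.
X = (N+h)·cosφ·cosλ = 6105618.685 m; Y = (N+h)·cosφ·sinλ = 1308730.602 m; Z = (N(1−e²)+h)·sinφ = -1295363.893 m.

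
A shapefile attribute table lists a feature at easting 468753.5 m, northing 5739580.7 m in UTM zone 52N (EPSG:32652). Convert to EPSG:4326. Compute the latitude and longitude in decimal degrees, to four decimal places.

Zone 52N: λ₀ = 129°, k₀ = 0.9996, false easting 500000 m.
Meridian distance M = (N − FN)/k₀ = 5741877.5 m.
Inverse transverse Mercator on WGS84 gives φ = 51.80619996°, λ = 128.54680034°.

lat 51.8062°, lon 128.5468°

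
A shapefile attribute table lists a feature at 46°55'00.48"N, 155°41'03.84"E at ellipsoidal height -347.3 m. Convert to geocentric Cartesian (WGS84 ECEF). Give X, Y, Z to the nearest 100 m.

WGS84: a = 6378137 m, e² = 0.006694380; N(φ) = a/√(1−e²sin²φ) = 6389555.690 m.
X = (N+h)·cosφ·cosλ = -3977066.570 m; Y = (N+h)·cosφ·sinλ = 1797018.170 m; Z = (N(1−e²)+h)·sinφ = 4635198.186 m.

X -3977100 m, Y 1797000 m, Z 4635200 m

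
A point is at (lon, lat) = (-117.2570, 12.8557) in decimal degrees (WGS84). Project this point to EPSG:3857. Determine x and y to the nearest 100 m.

x -13053000 m, y 1443300 m

Web Mercator is spherical with R = a = 6378137 m.
x = R·λ = 6378137 × -2.046520721 = -13052989.532 m.
y = R·ln tan(π/4 + φ/2) = 6378137 × 0.226280983 = 1443251.109 m.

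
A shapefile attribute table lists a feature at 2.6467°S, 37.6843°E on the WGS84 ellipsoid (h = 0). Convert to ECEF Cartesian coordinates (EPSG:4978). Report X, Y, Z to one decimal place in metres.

X 5042252.2 m, Y 3894888.8 m, Z -292555.0 m

WGS84: a = 6378137 m, e² = 0.006694380; N(φ) = a/√(1−e²sin²φ) = 6378182.523 m.
X = (N+h)·cosφ·cosλ = 5042252.208 m; Y = (N+h)·cosφ·sinλ = 3894888.835 m; Z = (N(1−e²)+h)·sinφ = -292554.954 m.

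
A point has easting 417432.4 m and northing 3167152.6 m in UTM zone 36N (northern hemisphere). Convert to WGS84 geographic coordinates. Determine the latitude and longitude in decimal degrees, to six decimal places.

lat 28.628800°, lon 32.155300°

Zone 36N: λ₀ = 33°, k₀ = 0.9996, false easting 500000 m.
Meridian distance M = (N − FN)/k₀ = 3168420.0 m.
Inverse transverse Mercator on WGS84 gives φ = 28.62879997°, λ = 32.15529969°.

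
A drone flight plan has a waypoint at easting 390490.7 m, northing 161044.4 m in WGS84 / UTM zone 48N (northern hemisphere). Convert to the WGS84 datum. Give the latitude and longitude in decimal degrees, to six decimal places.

lat 1.456800°, lon 104.015600°

Zone 48N: λ₀ = 105°, k₀ = 0.9996, false easting 500000 m.
Meridian distance M = (N − FN)/k₀ = 161108.8 m.
Inverse transverse Mercator on WGS84 gives φ = 1.45679966°, λ = 104.01560020°.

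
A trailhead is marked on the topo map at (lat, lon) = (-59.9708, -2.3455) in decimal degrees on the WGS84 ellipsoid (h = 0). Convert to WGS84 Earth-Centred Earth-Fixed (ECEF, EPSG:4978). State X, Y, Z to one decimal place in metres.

WGS84: a = 6378137 m, e² = 0.006694380; N(φ) = a/√(1−e²sin²φ) = 6394199.677 m.
X = (N+h)·cosφ·cosλ = 3197240.692 m; Y = (N+h)·cosφ·sinλ = -130957.637 m; Z = (N(1−e²)+h)·sinφ = -5498849.800 m.

X 3197240.7 m, Y -130957.6 m, Z -5498849.8 m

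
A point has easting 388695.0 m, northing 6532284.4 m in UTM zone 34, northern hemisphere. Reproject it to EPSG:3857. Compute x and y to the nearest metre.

x 2122551 m, y 8162210 m

Unproject from UTM 34N (λ₀ = 21°) → φ = 58.91580009°, λ = 19.06719922°.
Web Mercator (R = 6378137 m): x = 2122550.908 m, y = 8162210.267 m.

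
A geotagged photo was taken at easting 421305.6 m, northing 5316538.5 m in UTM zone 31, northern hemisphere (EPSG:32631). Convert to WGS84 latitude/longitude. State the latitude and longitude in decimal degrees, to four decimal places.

Zone 31N: λ₀ = 3°, k₀ = 0.9996, false easting 500000 m.
Meridian distance M = (N − FN)/k₀ = 5318666.0 m.
Inverse transverse Mercator on WGS84 gives φ = 47.99730000°, λ = 1.94510059°.

lat 47.9973°, lon 1.9451°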